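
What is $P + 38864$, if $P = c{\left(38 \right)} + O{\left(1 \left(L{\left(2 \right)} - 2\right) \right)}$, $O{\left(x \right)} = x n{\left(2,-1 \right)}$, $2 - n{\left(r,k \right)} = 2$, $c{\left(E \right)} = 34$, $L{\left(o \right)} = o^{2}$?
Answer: $38898$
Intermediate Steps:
$n{\left(r,k \right)} = 0$ ($n{\left(r,k \right)} = 2 - 2 = 0$)
$O{\left(x \right)} = 0$ ($O{\left(x \right)} = x 0 = 0$)
$P = 34$ ($P = 34 + 0 = 34$)
$P + 38864 = 34 + 38864 = 38898$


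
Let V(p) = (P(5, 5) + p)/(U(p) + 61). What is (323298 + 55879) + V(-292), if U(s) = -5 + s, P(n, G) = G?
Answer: 89486059/236 ≈ 3.7918e+5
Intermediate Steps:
V(p) = (5 + p)/(56 + p) (V(p) = (5 + p)/((-5 + p) + 61) = (5 + p)/(56 + p))
(323298 + 55879) + V(-292) = (323298 + 55879) + (5 - 292)/(56 - 292) = 379177 - 287/(-236) = 379177 - 1/236*(-287) = 379177 + 287/236 = 89486059/236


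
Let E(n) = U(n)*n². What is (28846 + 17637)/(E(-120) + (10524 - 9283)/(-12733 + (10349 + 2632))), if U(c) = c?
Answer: -11527784/428542759 ≈ -0.026900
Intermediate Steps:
E(n) = n³ (E(n) = n*n² = n³)
(28846 + 17637)/(E(-120) + (10524 - 9283)/(-12733 + (10349 + 2632))) = (28846 + 17637)/((-120)³ + (10524 - 9283)/(-12733 + (10349 + 2632))) = 46483/(-1728000 + 1241/(-12733 + 12981)) = 46483/(-1728000 + 1241/248) = 46483/(-428542759/248) = 46483*(-248/428542759) = -11527784/428542759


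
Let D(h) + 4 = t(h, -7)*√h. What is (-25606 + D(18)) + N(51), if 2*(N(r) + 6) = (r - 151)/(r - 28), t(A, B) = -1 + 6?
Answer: -589218/23 + 15*√2 ≈ -25597.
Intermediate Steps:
t(A, B) = 5
N(r) = -6 + (-151 + r)/(2*(-28 + r)) (N(r) = -6 + ((r - 151)/(r - 28))/2 = -6 + ((-151 + r)/(-28 + r))/2 = -6 + (-151 + r)/(2*(-28 + r)))
D(h) = -4 + 5*√h
(-25606 + D(18)) + N(51) = (-25606 + (-4 + 5*√18)) + (185 - 11*51)/(2*(-28 + 51)) = (-25606 + (-4 + 5*(3*√2))) + (½)*(185 - 561)/23 = (-25606 + (-4 + 15*√2)) + (½)*(1/23)*(-376) = (-25610 + 15*√2) - 188/23 = -589218/23 + 15*√2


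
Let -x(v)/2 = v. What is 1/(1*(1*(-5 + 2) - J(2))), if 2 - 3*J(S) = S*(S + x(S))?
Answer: -⅕ ≈ -0.20000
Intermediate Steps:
x(v) = -2*v
J(S) = ⅔ + S²/3 (J(S) = ⅔ - S*(S - 2*S)/3 = ⅔ - S*(-S)/3 = ⅔ - (-1)*S²/3 = ⅔ + S²/3)
1/(1*(1*(-5 + 2) - J(2))) = 1/(1*(1*(-5 + 2) - (⅔ + (⅓)*2²))) = 1/(1*(1*(-3) - (⅔ + (⅓)*4))) = 1/(1*(-3 - (⅔ + 4/3))) = 1/(1*(-3 - 1*2)) = 1/(1*(-3 - 2)) = 1/(1*(-5)) = 1/(-5) = -⅕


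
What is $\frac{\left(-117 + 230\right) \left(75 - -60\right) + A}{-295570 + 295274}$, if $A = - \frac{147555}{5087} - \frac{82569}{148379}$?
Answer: $- \frac{11492220516267}{223421976008} \approx -51.437$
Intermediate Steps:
$A = - \frac{22314091848}{754803973}$ ($A = \left(-147555\right) \frac{1}{5087} - \frac{82569}{148379} = - \frac{147555}{5087} - \frac{82569}{148379} = - \frac{22314091848}{754803973} \approx -29.563$)
$\frac{\left(-117 + 230\right) \left(75 - -60\right) + A}{-295570 + 295274} = \frac{\left(-117 + 230\right) \left(75 - -60\right) - \frac{22314091848}{754803973}}{-295570 + 295274} = \frac{113 \left(75 + 60\right) - \frac{22314091848}{754803973}}{-296} = \left(113 \cdot 135 - \frac{22314091848}{754803973}\right) \left(- \frac{1}{296}\right) = \left(15255 - \frac{22314091848}{754803973}\right) \left(- \frac{1}{296}\right) = \frac{11492220516267}{754803973} \left(- \frac{1}{296}\right) = - \frac{11492220516267}{223421976008}$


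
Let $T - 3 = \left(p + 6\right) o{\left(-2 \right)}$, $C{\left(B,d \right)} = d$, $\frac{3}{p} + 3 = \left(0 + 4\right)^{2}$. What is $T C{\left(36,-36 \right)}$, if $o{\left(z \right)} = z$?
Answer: $\frac{4428}{13} \approx 340.62$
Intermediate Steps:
$p = \frac{3}{13}$ ($p = \frac{3}{-3 + \left(0 + 4\right)^{2}} = \frac{3}{-3 + 4^{2}} = \frac{3}{-3 + 16} = \frac{3}{13} \approx 0.23077$)
$T = - \frac{123}{13}$ ($T = 3 + \left(\frac{3}{13} + 6\right) \left(-2\right) = 3 + \frac{81}{13} \left(-2\right) = 3 - \frac{162}{13} = - \frac{123}{13} \approx -9.4615$)
$T C{\left(36,-36 \right)} = \left(- \frac{123}{13}\right) \left(-36\right) = \frac{4428}{13}$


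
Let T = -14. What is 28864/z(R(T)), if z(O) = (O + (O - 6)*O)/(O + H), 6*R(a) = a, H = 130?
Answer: 1507488/7 ≈ 2.1536e+5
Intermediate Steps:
R(a) = a/6
z(O) = (O + O*(-6 + O))/(130 + O) (z(O) = (O + (O - 6)*O)/(O + 130) = (O + (-6 + O)*O)/(130 + O) = (O + O*(-6 + O))/(130 + O))
28864/z(R(T)) = 28864/((((⅙)*(-14))*(-5 + (⅙)*(-14))/(130 + (⅙)*(-14)))) = 28864/((-7*(-5 - 7/3)/(3*(130 - 7/3)))) = 28864/((-7/3*(-22/3)/383/3)) = 28864/((-7/3*3/383*(-22/3))) = 28864/(154/1149) = 28864*(1149/154) = 1507488/7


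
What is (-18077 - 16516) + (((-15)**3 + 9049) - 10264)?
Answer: -39183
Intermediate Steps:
(-18077 - 16516) + (((-15)**3 + 9049) - 10264) = -34593 + ((-3375 + 9049) - 10264) = -34593 + (5674 - 10264) = -34593 - 4590 = -39183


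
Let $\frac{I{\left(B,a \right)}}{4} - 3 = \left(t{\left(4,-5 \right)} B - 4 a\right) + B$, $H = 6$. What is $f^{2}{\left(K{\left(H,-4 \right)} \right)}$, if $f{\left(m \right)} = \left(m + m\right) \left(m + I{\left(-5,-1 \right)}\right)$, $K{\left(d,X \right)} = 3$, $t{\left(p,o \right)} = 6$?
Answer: $427716$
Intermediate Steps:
$I{\left(B,a \right)} = 12 - 16 a + 28 B$ ($I{\left(B,a \right)} = 12 + 4 \left(\left(6 B - 4 a\right) + B\right) = 12 + 4 \left(\left(- 4 a + 6 B\right) + B\right) = 12 + 4 \left(- 4 a + 7 B\right) = 12 + \left(- 16 a + 28 B\right) = 12 - 16 a + 28 B$)
$f{\left(m \right)} = 2 m \left(-112 + m\right)$ ($f{\left(m \right)} = \left(m + m\right) \left(m + \left(12 - -16 + 28 \left(-5\right)\right)\right) = 2 m \left(m + \left(12 + 16 - 140\right)\right) = 2 m \left(m - 112\right) = 2 m \left(-112 + m\right)$)
$f^{2}{\left(K{\left(H,-4 \right)} \right)} = \left(2 \cdot 3 \left(-112 + 3\right)\right)^{2} = \left(2 \cdot 3 \left(-109\right)\right)^{2} = \left(-654\right)^{2} = 427716$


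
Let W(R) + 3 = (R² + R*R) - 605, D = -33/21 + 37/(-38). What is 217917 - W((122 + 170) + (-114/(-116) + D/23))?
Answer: 369691081627467/7869641521 ≈ 46977.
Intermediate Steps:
D = -677/266 (D = -33*1/21 + 37*(-1/38) = -11/7 - 37/38 = -677/266 ≈ -2.5451)
W(R) = -608 + 2*R² (W(R) = -3 + ((R² + R*R) - 605) = -3 + ((R² + R²) - 605) = -3 + (2*R² - 605) = -3 + (-605 + 2*R²) = -608 + 2*R²)
217917 - W((122 + 170) + (-114/(-116) + D/23)) = 217917 - (-608 + 2*((122 + 170) + (-114/(-116) - 677/266/23))²) = 217917 - (-608 + 2*(292 + (-114*(-1/116) - 677/266*1/23))²) = 217917 - (-608 + 2*(292 + (57/58 - 677/6118))²) = 217917 - (-608 + 2*(292 + 77365/88711)²) = 217917 - (-608 + 2*(25980977/88711)²) = 217917 - (-608 + 2*(675011165874529/7869641521)) = 217917 - (-608 + 1350022331749058/7869641521) = 217917 - 1*1345237589704290/7869641521 = 217917 - 1345237589704290/7869641521 = 369691081627467/7869641521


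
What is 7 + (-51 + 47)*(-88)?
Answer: 359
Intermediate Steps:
7 + (-51 + 47)*(-88) = 7 - 4*(-88) = 7 + 352 = 359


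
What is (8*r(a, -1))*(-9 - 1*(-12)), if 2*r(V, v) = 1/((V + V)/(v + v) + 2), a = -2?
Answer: 3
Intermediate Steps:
r(V, v) = 1/(2*(2 + V/v)) (r(V, v) = 1/(2*((V + V)/(v + v) + 2)) = 1/(2*((2*V)/((2*v)) + 2)) = 1/(2*((2*V)*(1/(2*v)) + 2)) = 1/(2*(V/v + 2)) = 1/(2*(2 + V/v)))
(8*r(a, -1))*(-9 - 1*(-12)) = (8*((1/2)*(-1)/(-2 + 2*(-1))))*(-9 - 1*(-12)) = (8*((1/2)*(-1)/(-2 - 2)))*(-9 + 12) = (8*((1/2)*(-1)/(-4)))*3 = (8*((1/2)*(-1)*(-1/4)))*3 = (8*(1/8))*3 = 1*3 = 3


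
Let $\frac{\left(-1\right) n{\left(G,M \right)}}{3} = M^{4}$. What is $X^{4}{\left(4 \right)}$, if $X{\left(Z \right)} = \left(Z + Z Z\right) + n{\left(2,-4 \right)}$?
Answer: $313044726016$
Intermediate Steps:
$n{\left(G,M \right)} = - 3 M^{4}$
$X{\left(Z \right)} = -768 + Z + Z^{2}$ ($X{\left(Z \right)} = \left(Z + Z Z\right) - 3 \left(-4\right)^{4} = \left(Z + Z^{2}\right) - 768 = -768 + Z + Z^{2}$)
$X^{4}{\left(4 \right)} = \left(-768 + 4 + 4^{2}\right)^{4} = \left(-768 + 4 + 16\right)^{4} = \left(-748\right)^{4} = 313044726016$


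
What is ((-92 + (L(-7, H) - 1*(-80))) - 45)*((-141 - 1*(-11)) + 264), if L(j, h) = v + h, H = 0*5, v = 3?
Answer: -7236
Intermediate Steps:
H = 0
L(j, h) = 3 + h
((-92 + (L(-7, H) - 1*(-80))) - 45)*((-141 - 1*(-11)) + 264) = ((-92 + ((3 + 0) - 1*(-80))) - 45)*((-141 - 1*(-11)) + 264) = ((-92 + (3 + 80)) - 45)*((-141 + 11) + 264) = ((-92 + 83) - 45)*(-130 + 264) = (-9 - 45)*134 = -54*134 = -7236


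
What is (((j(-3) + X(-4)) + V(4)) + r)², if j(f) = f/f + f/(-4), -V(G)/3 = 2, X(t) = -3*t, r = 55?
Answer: 63001/16 ≈ 3937.6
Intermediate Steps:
V(G) = -6 (V(G) = -3*2 = -6)
j(f) = 1 - f/4 (j(f) = 1 + f*(-¼) = 1 - f/4)
(((j(-3) + X(-4)) + V(4)) + r)² = ((((1 - ¼*(-3)) - 3*(-4)) - 6) + 55)² = ((((1 + ¾) + 12) - 6) + 55)² = (((7/4 + 12) - 6) + 55)² = ((55/4 - 6) + 55)² = (31/4 + 55)² = (251/4)² = 63001/16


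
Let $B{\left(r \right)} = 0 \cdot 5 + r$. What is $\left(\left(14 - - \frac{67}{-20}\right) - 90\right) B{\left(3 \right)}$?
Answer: $- \frac{4761}{20} \approx -238.05$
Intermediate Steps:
$B{\left(r \right)} = r$ ($B{\left(r \right)} = 0 + r = r$)
$\left(\left(14 - - \frac{67}{-20}\right) - 90\right) B{\left(3 \right)} = \left(\left(14 - - \frac{67}{-20}\right) - 90\right) 3 = \left(\left(14 - \left(-67\right) \left(- \frac{1}{20}\right)\right) - 90\right) 3 = \left(\left(14 - \frac{67}{20}\right) - 90\right) 3 = \left(\frac{213}{20} - 90\right) 3 = \left(- \frac{1587}{20}\right) 3 = - \frac{4761}{20}$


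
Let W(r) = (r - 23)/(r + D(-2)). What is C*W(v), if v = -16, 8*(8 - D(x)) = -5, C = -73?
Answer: -22776/59 ≈ -386.03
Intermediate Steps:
D(x) = 69/8 (D(x) = 8 - 1/8*(-5) = 8 + 5/8 = 69/8)
W(r) = (-23 + r)/(69/8 + r) (W(r) = (r - 23)/(r + 69/8) = (-23 + r)/(69/8 + r))
C*W(v) = -584*(-23 - 16)/(69 + 8*(-16)) = -584*(-39)/(69 - 128) = -584*(-39)/(-59) = -584*(-1)*(-39)/59 = -73*312/59 = -22776/59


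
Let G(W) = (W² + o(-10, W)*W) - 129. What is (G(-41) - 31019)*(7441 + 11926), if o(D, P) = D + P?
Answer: -530190992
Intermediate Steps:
G(W) = -129 + W² + W*(-10 + W) (G(W) = (W² + (-10 + W)*W) - 129 = (W² + W*(-10 + W)) - 129 = -129 + W² + W*(-10 + W))
(G(-41) - 31019)*(7441 + 11926) = ((-129 + (-41)² - 41*(-10 - 41)) - 31019)*(7441 + 11926) = ((-129 + 1681 - 41*(-51)) - 31019)*19367 = ((-129 + 1681 + 2091) - 31019)*19367 = (3643 - 31019)*19367 = -27376*19367 = -530190992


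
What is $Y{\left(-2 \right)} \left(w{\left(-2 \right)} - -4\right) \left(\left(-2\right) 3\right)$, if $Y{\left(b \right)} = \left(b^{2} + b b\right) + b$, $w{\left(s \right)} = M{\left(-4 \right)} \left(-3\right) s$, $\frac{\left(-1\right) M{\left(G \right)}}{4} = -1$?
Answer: $-1008$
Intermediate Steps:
$M{\left(G \right)} = 4$ ($M{\left(G \right)} = \left(-4\right) \left(-1\right) = 4$)
$w{\left(s \right)} = - 12 s$ ($w{\left(s \right)} = 4 \left(-3\right) s = - 12 s$)
$Y{\left(b \right)} = b + 2 b^{2}$ ($Y{\left(b \right)} = \left(b^{2} + b^{2}\right) + b = 2 b^{2} + b = b + 2 b^{2}$)
$Y{\left(-2 \right)} \left(w{\left(-2 \right)} - -4\right) \left(\left(-2\right) 3\right) = - 2 \left(1 + 2 \left(-2\right)\right) \left(\left(-12\right) \left(-2\right) - -4\right) \left(\left(-2\right) 3\right) = - 2 \left(1 - 4\right) \left(24 + 4\right) \left(-6\right) = \left(-2\right) \left(-3\right) 28 \left(-6\right) = 6 \cdot 28 \left(-6\right) = 168 \left(-6\right) = -1008$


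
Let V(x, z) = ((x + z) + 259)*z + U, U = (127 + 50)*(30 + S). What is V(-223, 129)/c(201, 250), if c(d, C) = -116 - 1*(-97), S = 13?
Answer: -28896/19 ≈ -1520.8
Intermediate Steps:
c(d, C) = -19 (c(d, C) = -116 + 97 = -19)
U = 7611 (U = (127 + 50)*(30 + 13) = 177*43 = 7611)
V(x, z) = 7611 + z*(259 + x + z) (V(x, z) = ((x + z) + 259)*z + 7611 = (259 + x + z)*z + 7611 = z*(259 + x + z) + 7611 = 7611 + z*(259 + x + z))
V(-223, 129)/c(201, 250) = (7611 + 129² + 259*129 - 223*129)/(-19) = (7611 + 16641 + 33411 - 28767)*(-1/19) = 28896*(-1/19) = -28896/19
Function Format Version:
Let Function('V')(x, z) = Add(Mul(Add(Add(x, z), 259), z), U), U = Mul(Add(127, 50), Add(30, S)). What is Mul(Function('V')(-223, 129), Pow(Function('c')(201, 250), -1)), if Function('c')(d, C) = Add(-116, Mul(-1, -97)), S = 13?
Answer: Rational(-28896, 19) ≈ -1520.8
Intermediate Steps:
Function('c')(d, C) = -19 (Function('c')(d, C) = Add(-116, 97) = -19)
U = 7611 (U = Mul(Add(127, 50), Add(30, 13)) = Mul(177, 43) = 7611)
Function('V')(x, z) = Add(7611, Mul(z, Add(259, x, z))) (Function('V')(x, z) = Add(Mul(Add(Add(x, z), 259), z), 7611) = Add(Mul(Add(259, x, z), z), 7611) = Add(Mul(z, Add(259, x, z)), 7611) = Add(7611, Mul(z, Add(259, x, z))))
Mul(Function('V')(-223, 129), Pow(Function('c')(201, 250), -1)) = Mul(Add(7611, Pow(129, 2), Mul(259, 129), Mul(-223, 129)), Pow(-19, -1)) = Mul(Add(7611, 16641, 33411, -28767), Rational(-1, 19)) = Mul(28896, Rational(-1, 19)) = Rational(-28896, 19)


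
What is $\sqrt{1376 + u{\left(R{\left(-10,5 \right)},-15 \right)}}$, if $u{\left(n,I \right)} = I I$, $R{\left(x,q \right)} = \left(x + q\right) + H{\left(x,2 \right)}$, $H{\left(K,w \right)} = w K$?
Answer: $\sqrt{1601} \approx 40.013$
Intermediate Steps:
$H{\left(K,w \right)} = K w$
$R{\left(x,q \right)} = q + 3 x$ ($R{\left(x,q \right)} = \left(x + q\right) + x 2 = \left(q + x\right) + 2 x = q + 3 x$)
$u{\left(n,I \right)} = I^{2}$
$\sqrt{1376 + u{\left(R{\left(-10,5 \right)},-15 \right)}} = \sqrt{1376 + \left(-15\right)^{2}} = \sqrt{1376 + 225} = \sqrt{1601}$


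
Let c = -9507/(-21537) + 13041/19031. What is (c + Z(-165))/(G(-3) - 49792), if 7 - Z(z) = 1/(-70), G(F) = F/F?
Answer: -77857303019/476183618978130 ≈ -0.00016350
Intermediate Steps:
G(F) = 1
Z(z) = 491/70 (Z(z) = 7 - 1/(-70) = 7 - 1*(-1/70) = 7 + 1/70 = 491/70)
c = 153930578/136623549 (c = -9507*(-1/21537) + 13041*(1/19031) = 3169/7179 + 13041/19031 = 153930578/136623549 ≈ 1.1267)
(c + Z(-165))/(G(-3) - 49792) = (153930578/136623549 + 491/70)/(1 - 49792) = (77857303019/9563648430)/(-49791) = (77857303019/9563648430)*(-1/49791) = -77857303019/476183618978130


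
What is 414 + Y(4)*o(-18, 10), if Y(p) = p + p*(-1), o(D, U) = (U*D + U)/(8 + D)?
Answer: 414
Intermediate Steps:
o(D, U) = (U + D*U)/(8 + D) (o(D, U) = (D*U + U)/(8 + D) = (U + D*U)/(8 + D))
Y(p) = 0 (Y(p) = p - p = 0)
414 + Y(4)*o(-18, 10) = 414 + 0*(10*(1 - 18)/(8 - 18)) = 414 + 0*(10*(-17)/(-10)) = 414 + 0*(10*(-⅒)*(-17)) = 414 + 0*17 = 414 + 0 = 414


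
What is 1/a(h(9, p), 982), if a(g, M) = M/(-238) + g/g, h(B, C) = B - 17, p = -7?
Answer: -119/372 ≈ -0.31989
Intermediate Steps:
h(B, C) = -17 + B
a(g, M) = 1 - M/238 (a(g, M) = M*(-1/238) + 1 = -M/238 + 1 = 1 - M/238)
1/a(h(9, p), 982) = 1/(1 - 1/238*982) = 1/(1 - 491/119) = 1/(-372/119) = -119/372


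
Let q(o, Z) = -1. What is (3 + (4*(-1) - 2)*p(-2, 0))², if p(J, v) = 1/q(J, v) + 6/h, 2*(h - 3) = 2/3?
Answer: 81/25 ≈ 3.2400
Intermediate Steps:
h = 10/3 (h = 3 + (2/3)/2 = 3 + (2*(⅓))/2 = 3 + (½)*(⅔) = 3 + ⅓ = 10/3 ≈ 3.3333)
p(J, v) = ⅘ (p(J, v) = 1/(-1) + 6/(10/3) = 1*(-1) + 6*(3/10) = -1 + 9/5 = ⅘)
(3 + (4*(-1) - 2)*p(-2, 0))² = (3 + (4*(-1) - 2)*(⅘))² = (3 + (-4 - 2)*(⅘))² = (3 - 6*⅘)² = (3 - 24/5)² = (-9/5)² = 81/25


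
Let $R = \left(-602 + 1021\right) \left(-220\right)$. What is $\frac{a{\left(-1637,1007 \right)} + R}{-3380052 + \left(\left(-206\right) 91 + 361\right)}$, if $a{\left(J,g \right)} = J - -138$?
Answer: $\frac{93679}{3398437} \approx 0.027565$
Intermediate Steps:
$a{\left(J,g \right)} = 138 + J$ ($a{\left(J,g \right)} = J + 138 = 138 + J$)
$R = -92180$ ($R = 419 \left(-220\right) = -92180$)
$\frac{a{\left(-1637,1007 \right)} + R}{-3380052 + \left(\left(-206\right) 91 + 361\right)} = \frac{\left(138 - 1637\right) - 92180}{-3380052 + \left(\left(-206\right) 91 + 361\right)} = \frac{-1499 - 92180}{-3380052 + \left(-18746 + 361\right)} = - \frac{93679}{-3380052 - 18385} = - \frac{93679}{-3398437} = \left(-93679\right) \left(- \frac{1}{3398437}\right) = \frac{93679}{3398437}$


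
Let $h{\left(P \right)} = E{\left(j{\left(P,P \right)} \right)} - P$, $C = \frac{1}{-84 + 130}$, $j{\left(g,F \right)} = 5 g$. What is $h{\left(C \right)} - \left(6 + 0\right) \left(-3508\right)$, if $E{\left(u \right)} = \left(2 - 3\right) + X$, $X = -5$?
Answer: $\frac{967931}{46} \approx 21042.0$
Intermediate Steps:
$E{\left(u \right)} = -6$ ($E{\left(u \right)} = \left(2 - 3\right) - 5 = -1 - 5 = -6$)
$C = \frac{1}{46} \approx 0.021739$
$h{\left(P \right)} = -6 - P$
$h{\left(C \right)} - \left(6 + 0\right) \left(-3508\right) = \left(-6 - \frac{1}{46}\right) - \left(6 + 0\right) \left(-3508\right) = \left(-6 - \frac{1}{46}\right) - 6 \left(-3508\right) = - \frac{277}{46} - -21048 = - \frac{277}{46} + 21048 = \frac{967931}{46}$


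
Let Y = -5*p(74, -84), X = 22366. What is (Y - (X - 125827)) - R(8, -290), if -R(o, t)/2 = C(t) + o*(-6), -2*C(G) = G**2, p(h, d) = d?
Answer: 19685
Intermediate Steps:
C(G) = -G**2/2
R(o, t) = t**2 + 12*o (R(o, t) = -2*(-t**2/2 + o*(-6)) = -2*(-t**2/2 - 6*o) = -2*(-6*o - t**2/2) = t**2 + 12*o)
Y = 420 (Y = -5*(-84) = 420)
(Y - (X - 125827)) - R(8, -290) = (420 - (22366 - 125827)) - ((-290)**2 + 12*8) = (420 - 1*(-103461)) - (84100 + 96) = (420 + 103461) - 1*84196 = 103881 - 84196 = 19685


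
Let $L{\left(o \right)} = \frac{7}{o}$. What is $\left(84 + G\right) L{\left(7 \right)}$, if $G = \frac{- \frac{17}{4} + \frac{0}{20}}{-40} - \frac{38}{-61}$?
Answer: $\frac{826957}{9760} \approx 84.729$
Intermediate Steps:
$G = \frac{7117}{9760}$ ($G = \left(\left(-17\right) \frac{1}{4} + 0 \cdot \frac{1}{20}\right) \left(- \frac{1}{40}\right) - - \frac{38}{61} = \left(- \frac{17}{4} + 0\right) \left(- \frac{1}{40}\right) + \frac{38}{61} = \left(- \frac{17}{4}\right) \left(- \frac{1}{40}\right) + \frac{38}{61} = \frac{17}{160} + \frac{38}{61} = \frac{7117}{9760} \approx 0.7292$)
$\left(84 + G\right) L{\left(7 \right)} = \left(84 + \frac{7117}{9760}\right) \frac{7}{7} = \frac{826957 \cdot 7 \cdot \frac{1}{7}}{9760} = \frac{826957}{9760} \cdot 1 = \frac{826957}{9760}$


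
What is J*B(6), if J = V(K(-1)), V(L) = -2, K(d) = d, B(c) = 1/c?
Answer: -⅓ ≈ -0.33333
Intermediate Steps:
J = -2
J*B(6) = -2/6 = -2*⅙ = -⅓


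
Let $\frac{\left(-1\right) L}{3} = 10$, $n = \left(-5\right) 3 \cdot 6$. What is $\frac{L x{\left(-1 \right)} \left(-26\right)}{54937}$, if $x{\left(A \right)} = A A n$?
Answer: $- \frac{70200}{54937} \approx -1.2778$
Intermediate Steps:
$n = -90$ ($n = \left(-15\right) 6 = -90$)
$x{\left(A \right)} = - 90 A^{2}$ ($x{\left(A \right)} = A A \left(-90\right) = A^{2} \left(-90\right) = - 90 A^{2}$)
$L = -30$ ($L = \left(-3\right) 10 = -30$)
$\frac{L x{\left(-1 \right)} \left(-26\right)}{54937} = \frac{- 30 \left(- 90 \left(-1\right)^{2}\right) \left(-26\right)}{54937} = - 30 \left(\left(-90\right) 1\right) \left(-26\right) \frac{1}{54937} = \left(-30\right) \left(-90\right) \left(-26\right) \frac{1}{54937} = 2700 \left(-26\right) \frac{1}{54937} = \left(-70200\right) \frac{1}{54937} = - \frac{70200}{54937}$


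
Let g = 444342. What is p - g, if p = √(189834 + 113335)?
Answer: -444342 + √303169 ≈ -4.4379e+5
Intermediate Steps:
p = √303169 ≈ 550.61
p - g = √303169 - 1*444342 = √303169 - 444342 = -444342 + √303169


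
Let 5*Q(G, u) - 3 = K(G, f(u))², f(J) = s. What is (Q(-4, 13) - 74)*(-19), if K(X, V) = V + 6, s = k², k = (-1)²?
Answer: 6042/5 ≈ 1208.4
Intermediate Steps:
k = 1
s = 1 (s = 1² = 1)
f(J) = 1
K(X, V) = 6 + V
Q(G, u) = 52/5 (Q(G, u) = ⅗ + (6 + 1)²/5 = ⅗ + (⅕)*7² = ⅗ + (⅕)*49 = ⅗ + 49/5 = 52/5)
(Q(-4, 13) - 74)*(-19) = (52/5 - 74)*(-19) = -318/5*(-19) = 6042/5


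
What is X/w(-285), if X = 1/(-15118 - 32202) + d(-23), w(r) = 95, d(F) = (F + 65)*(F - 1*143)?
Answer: -329915041/4495400 ≈ -73.390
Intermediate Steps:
d(F) = (-143 + F)*(65 + F) (d(F) = (65 + F)*(F - 143) = (65 + F)*(-143 + F) = (-143 + F)*(65 + F))
X = -329915041/47320 (X = 1/(-15118 - 32202) + (-9295 + (-23)² - 78*(-23)) = 1/(-47320) + (-9295 + 529 + 1794) = -1/47320 - 6972 = -329915041/47320 ≈ -6972.0)
X/w(-285) = -329915041/47320/95 = -329915041/47320*1/95 = -329915041/4495400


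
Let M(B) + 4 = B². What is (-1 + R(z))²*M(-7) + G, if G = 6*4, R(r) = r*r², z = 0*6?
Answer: 69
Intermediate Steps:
M(B) = -4 + B²
z = 0
R(r) = r³
G = 24
(-1 + R(z))²*M(-7) + G = (-1 + 0³)²*(-4 + (-7)²) + 24 = (-1 + 0)²*(-4 + 49) + 24 = (-1)²*45 + 24 = 1*45 + 24 = 45 + 24 = 69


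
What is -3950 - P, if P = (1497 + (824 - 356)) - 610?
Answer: -5305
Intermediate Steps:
P = 1355 (P = (1497 + 468) - 610 = 1965 - 610 = 1355)
-3950 - P = -3950 - 1*1355 = -3950 - 1355 = -5305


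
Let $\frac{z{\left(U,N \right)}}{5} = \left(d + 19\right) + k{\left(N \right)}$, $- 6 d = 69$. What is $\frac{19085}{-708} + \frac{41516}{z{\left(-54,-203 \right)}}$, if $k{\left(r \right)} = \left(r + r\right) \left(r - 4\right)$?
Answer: $- \frac{1775784491}{66118940} \approx -26.857$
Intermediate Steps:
$k{\left(r \right)} = 2 r \left(-4 + r\right)$
$d = - \frac{23}{2}$ ($d = \left(- \frac{1}{6}\right) 69 = - \frac{23}{2} \approx -11.5$)
$z{\left(U,N \right)} = \frac{75}{2} + 10 N \left(-4 + N\right)$ ($z{\left(U,N \right)} = 5 \left(\left(- \frac{23}{2} + 19\right) + 2 N \left(-4 + N\right)\right) = 5 \left(\frac{15}{2} + 2 N \left(-4 + N\right)\right) = \frac{75}{2} + 10 N \left(-4 + N\right)$)
$\frac{19085}{-708} + \frac{41516}{z{\left(-54,-203 \right)}} = \frac{19085}{-708} + \frac{41516}{\frac{75}{2} + 10 \left(-203\right) \left(-4 - 203\right)} = 19085 \left(- \frac{1}{708}\right) + \frac{41516}{\frac{75}{2} + 10 \left(-203\right) \left(-207\right)} = - \frac{19085}{708} + \frac{41516}{\frac{75}{2} + 420210} = - \frac{19085}{708} + \frac{41516}{\frac{840495}{2}} = - \frac{19085}{708} + 41516 \cdot \frac{2}{840495} = - \frac{19085}{708} + \frac{83032}{840495} = - \frac{1775784491}{66118940}$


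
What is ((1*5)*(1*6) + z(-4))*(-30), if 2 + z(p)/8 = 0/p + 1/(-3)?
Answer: -340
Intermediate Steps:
z(p) = -56/3 (z(p) = -16 + 8*(0/p + 1/(-3)) = -16 + 8*(0 + 1*(-1/3)) = -16 + 8*(0 - 1/3) = -16 + 8*(-1/3) = -16 - 8/3 = -56/3)
((1*5)*(1*6) + z(-4))*(-30) = ((1*5)*(1*6) - 56/3)*(-30) = (5*6 - 56/3)*(-30) = (30 - 56/3)*(-30) = (34/3)*(-30) = -340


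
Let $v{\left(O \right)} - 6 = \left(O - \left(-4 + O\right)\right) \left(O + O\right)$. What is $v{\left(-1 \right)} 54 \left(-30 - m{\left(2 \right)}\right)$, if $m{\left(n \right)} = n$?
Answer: $3456$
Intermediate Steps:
$v{\left(O \right)} = 6 + 8 O$ ($v{\left(O \right)} = 6 + \left(O - \left(-4 + O\right)\right) \left(O + O\right) = 6 + 4 \cdot 2 O = 6 + 8 O$)
$v{\left(-1 \right)} 54 \left(-30 - m{\left(2 \right)}\right) = \left(6 + 8 \left(-1\right)\right) 54 \left(-30 - 2\right) = \left(6 - 8\right) 54 \left(-30 - 2\right) = \left(-2\right) 54 \left(-32\right) = \left(-108\right) \left(-32\right) = 3456$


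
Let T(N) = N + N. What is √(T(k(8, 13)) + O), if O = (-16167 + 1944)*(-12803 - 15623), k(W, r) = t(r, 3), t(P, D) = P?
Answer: 4*√25268939 ≈ 20107.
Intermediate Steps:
k(W, r) = r
T(N) = 2*N
O = 404302998 (O = -14223*(-28426) = 404302998)
√(T(k(8, 13)) + O) = √(2*13 + 404302998) = √(26 + 404302998) = √404303024 = 4*√25268939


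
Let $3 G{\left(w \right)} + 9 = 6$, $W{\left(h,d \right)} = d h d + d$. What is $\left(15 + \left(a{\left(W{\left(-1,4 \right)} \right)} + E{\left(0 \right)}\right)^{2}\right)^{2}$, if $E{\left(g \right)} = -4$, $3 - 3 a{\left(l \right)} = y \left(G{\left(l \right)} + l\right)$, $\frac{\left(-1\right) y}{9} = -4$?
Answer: $548683776$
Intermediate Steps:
$W{\left(h,d \right)} = d + h d^{2}$ ($W{\left(h,d \right)} = h d^{2} + d = d + h d^{2}$)
$y = 36$ ($y = \left(-9\right) \left(-4\right) = 36$)
$G{\left(w \right)} = -1$ ($G{\left(w \right)} = -3 + \frac{1}{3} \cdot 6 = -3 + 2 = -1$)
$a{\left(l \right)} = 13 - 12 l$ ($a{\left(l \right)} = 1 - \frac{36 \left(-1 + l\right)}{3} = 1 - \frac{-36 + 36 l}{3} = 1 - \left(-12 + 12 l\right) = 13 - 12 l$)
$\left(15 + \left(a{\left(W{\left(-1,4 \right)} \right)} + E{\left(0 \right)}\right)^{2}\right)^{2} = \left(15 + \left(\left(13 - 12 \cdot 4 \left(1 + 4 \left(-1\right)\right)\right) - 4\right)^{2}\right)^{2} = \left(15 + \left(\left(13 - 12 \cdot 4 \left(1 - 4\right)\right) - 4\right)^{2}\right)^{2} = \left(15 + \left(\left(13 - 12 \cdot 4 \left(-3\right)\right) - 4\right)^{2}\right)^{2} = \left(15 + \left(\left(13 - -144\right) - 4\right)^{2}\right)^{2} = \left(15 + \left(\left(13 + 144\right) - 4\right)^{2}\right)^{2} = \left(15 + \left(157 - 4\right)^{2}\right)^{2} = \left(15 + 153^{2}\right)^{2} = \left(15 + 23409\right)^{2} = 23424^{2} = 548683776$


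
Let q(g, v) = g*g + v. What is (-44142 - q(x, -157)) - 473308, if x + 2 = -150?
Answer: -540397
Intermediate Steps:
x = -152 (x = -2 - 150 = -152)
q(g, v) = v + g**2 (q(g, v) = g**2 + v = v + g**2)
(-44142 - q(x, -157)) - 473308 = (-44142 - (-157 + (-152)**2)) - 473308 = (-44142 - (-157 + 23104)) - 473308 = (-44142 - 1*22947) - 473308 = (-44142 - 22947) - 473308 = -67089 - 473308 = -540397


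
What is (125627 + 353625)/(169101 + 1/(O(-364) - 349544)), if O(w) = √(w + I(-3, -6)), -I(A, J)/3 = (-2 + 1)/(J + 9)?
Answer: 2475448088044446924515/873446009884824860053 + 1317943*I*√3/873446009884824860053 ≈ 2.8341 + 2.6135e-15*I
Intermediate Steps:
I(A, J) = 3/(9 + J) (I(A, J) = -3*(-2 + 1)/(J + 9) = -(-3)/(9 + J) = 3/(9 + J))
O(w) = √(1 + w) (O(w) = √(w + 3/(9 - 6)) = √(w + 3/3) = √(w + 3*(⅓)) = √(w + 1) = √(1 + w))
(125627 + 353625)/(169101 + 1/(O(-364) - 349544)) = (125627 + 353625)/(169101 + 1/(√(1 - 364) - 349544)) = 479252/(169101 + 1/(√(-363) - 349544)) = 479252/(169101 + 1/(11*I*√3 - 349544)) = 479252/(169101 + 1/(-349544 + 11*I*√3))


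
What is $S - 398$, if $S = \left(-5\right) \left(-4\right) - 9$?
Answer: $-387$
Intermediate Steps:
$S = 11$ ($S = 20 - 9 = 11$)
$S - 398 = 11 - 398 = -387$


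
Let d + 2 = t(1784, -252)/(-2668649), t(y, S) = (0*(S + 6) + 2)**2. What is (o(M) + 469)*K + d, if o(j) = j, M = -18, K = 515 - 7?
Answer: 611403497790/2668649 ≈ 2.2911e+5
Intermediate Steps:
K = 508
t(y, S) = 4 (t(y, S) = (0*(6 + S) + 2)**2 = (0 + 2)**2 = 2**2 = 4)
d = -5337302/2668649 (d = -2 + 4/(-2668649) = -2 + 4*(-1/2668649) = -2 - 4/2668649 = -5337302/2668649 ≈ -2.0000)
(o(M) + 469)*K + d = (-18 + 469)*508 - 5337302/2668649 = 451*508 - 5337302/2668649 = 229108 - 5337302/2668649 = 611403497790/2668649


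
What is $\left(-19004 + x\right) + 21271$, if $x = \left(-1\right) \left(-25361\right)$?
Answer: $27628$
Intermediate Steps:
$x = 25361$
$\left(-19004 + x\right) + 21271 = \left(-19004 + 25361\right) + 21271 = 6357 + 21271 = 27628$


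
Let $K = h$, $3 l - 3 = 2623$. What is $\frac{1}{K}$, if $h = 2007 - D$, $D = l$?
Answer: $\frac{3}{3395} \approx 0.00088365$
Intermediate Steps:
$l = \frac{2626}{3}$ ($l = 1 + \frac{1}{3} \cdot 2623 = 1 + \frac{2623}{3} = \frac{2626}{3} \approx 875.33$)
$D = \frac{2626}{3} \approx 875.33$
$h = \frac{3395}{3}$ ($h = 2007 - \frac{2626}{3} = \frac{3395}{3} \approx 1131.7$)
$K = \frac{3395}{3} \approx 1131.7$
$\frac{1}{K} = \frac{1}{\frac{3395}{3}} = \frac{3}{3395}$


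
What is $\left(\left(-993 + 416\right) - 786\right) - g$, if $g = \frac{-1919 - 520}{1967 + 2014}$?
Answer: $- \frac{1807888}{1327} \approx -1362.4$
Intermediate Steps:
$g = - \frac{813}{1327}$ ($g = - \frac{2439}{3981} = \left(-2439\right) \frac{1}{3981} = - \frac{813}{1327} \approx -0.61266$)
$\left(\left(-993 + 416\right) - 786\right) - g = \left(\left(-993 + 416\right) - 786\right) - - \frac{813}{1327} = \left(-577 - 786\right) + \frac{813}{1327} = -1363 + \frac{813}{1327} = - \frac{1807888}{1327}$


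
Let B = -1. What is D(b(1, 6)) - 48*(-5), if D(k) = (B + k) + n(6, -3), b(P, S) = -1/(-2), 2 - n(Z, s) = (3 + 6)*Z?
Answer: 375/2 ≈ 187.50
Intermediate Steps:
n(Z, s) = 2 - 9*Z (n(Z, s) = 2 - (3 + 6)*Z = 2 - 9*Z)
b(P, S) = ½ (b(P, S) = -1*(-½) = ½)
D(k) = -53 + k (D(k) = (-1 + k) + (2 - 9*6) = (-1 + k) + (2 - 54) = (-1 + k) - 52 = -53 + k)
D(b(1, 6)) - 48*(-5) = (-53 + ½) - 48*(-5) = -105/2 + 240 = 375/2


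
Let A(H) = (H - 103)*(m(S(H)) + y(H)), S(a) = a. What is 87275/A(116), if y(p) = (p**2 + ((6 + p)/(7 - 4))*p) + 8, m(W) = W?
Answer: 261825/713596 ≈ 0.36691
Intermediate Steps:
y(p) = 8 + p**2 + p*(2 + p/3) (y(p) = (p**2 + ((6 + p)/3)*p) + 8 = (p**2 + ((6 + p)*(1/3))*p) + 8 = (p**2 + (2 + p/3)*p) + 8 = (p**2 + p*(2 + p/3)) + 8 = 8 + p**2 + p*(2 + p/3))
A(H) = (-103 + H)*(8 + 3*H + 4*H**2/3) (A(H) = (H - 103)*(H + (8 + 2*H + 4*H**2/3)) = (-103 + H)*(8 + 3*H + 4*H**2/3))
87275/A(116) = 87275/(-824 - 301*116 - 403/3*116**2 + (4/3)*116**3) = 87275/(-824 - 34916 - 403/3*13456 + (4/3)*1560896) = 87275/(-824 - 34916 - 5422768/3 + 6243584/3) = 87275/(713596/3) = 87275*(3/713596) = 261825/713596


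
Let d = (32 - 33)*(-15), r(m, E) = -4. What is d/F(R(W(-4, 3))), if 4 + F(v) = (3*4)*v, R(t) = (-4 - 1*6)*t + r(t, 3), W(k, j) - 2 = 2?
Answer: -15/532 ≈ -0.028196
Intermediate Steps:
W(k, j) = 4 (W(k, j) = 2 + 2 = 4)
R(t) = -4 - 10*t (R(t) = (-4 - 1*6)*t - 4 = (-4 - 6)*t - 4 = -10*t - 4 = -4 - 10*t)
d = 15 (d = -1*(-15) = 15)
F(v) = -4 + 12*v (F(v) = -4 + (3*4)*v = -4 + 12*v)
d/F(R(W(-4, 3))) = 15/(-4 + 12*(-4 - 10*4)) = 15/(-4 + 12*(-4 - 40)) = 15/(-4 + 12*(-44)) = 15/(-4 - 528) = 15/(-532) = 15*(-1/532) = -15/532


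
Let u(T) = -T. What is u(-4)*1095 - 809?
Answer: 3571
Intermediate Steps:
u(-4)*1095 - 809 = -1*(-4)*1095 - 809 = 4*1095 - 809 = 4380 - 809 = 3571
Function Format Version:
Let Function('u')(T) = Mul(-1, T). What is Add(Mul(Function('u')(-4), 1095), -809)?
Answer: 3571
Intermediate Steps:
Add(Mul(Function('u')(-4), 1095), -809) = Add(Mul(Mul(-1, -4), 1095), -809) = Add(Mul(4, 1095), -809) = Add(4380, -809) = 3571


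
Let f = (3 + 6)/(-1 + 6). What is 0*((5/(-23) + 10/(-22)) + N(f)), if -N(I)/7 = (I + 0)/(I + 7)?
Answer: 0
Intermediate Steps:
f = 9/5 ≈ 1.8000
N(I) = -7*I/(7 + I) (N(I) = -7*(I + 0)/(I + 7) = -7*I/(7 + I))
0*((5/(-23) + 10/(-22)) + N(f)) = 0*((5/(-23) + 10/(-22)) - 7*9/5/(7 + 9/5)) = 0*((5*(-1/23) + 10*(-1/22)) - 7*9/5/44/5) = 0*((-5/23 - 5/11) - 7*9/5*5/44) = 0*(-170/253 - 63/44) = 0*(-2129/1012) = 0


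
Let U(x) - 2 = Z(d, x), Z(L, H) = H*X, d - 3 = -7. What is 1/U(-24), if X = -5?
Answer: 1/122 ≈ 0.0081967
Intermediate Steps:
d = -4 (d = 3 - 7 = -4)
Z(L, H) = -5*H (Z(L, H) = H*(-5) = -5*H)
U(x) = 2 - 5*x
1/U(-24) = 1/(2 - 5*(-24)) = 1/(2 + 120) = 1/122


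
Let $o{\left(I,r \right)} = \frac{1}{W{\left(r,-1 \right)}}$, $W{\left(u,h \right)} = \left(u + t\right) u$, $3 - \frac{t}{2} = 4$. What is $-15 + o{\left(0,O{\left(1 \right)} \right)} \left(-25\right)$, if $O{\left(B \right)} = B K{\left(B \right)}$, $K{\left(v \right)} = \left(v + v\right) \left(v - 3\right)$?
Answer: $- \frac{385}{24} \approx -16.042$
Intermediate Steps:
$t = -2$ ($t = 6 - 8 = -2$)
$K{\left(v \right)} = 2 v \left(-3 + v\right)$
$W{\left(u,h \right)} = u \left(-2 + u\right)$ ($W{\left(u,h \right)} = \left(u - 2\right) u = \left(-2 + u\right) u = u \left(-2 + u\right)$)
$O{\left(B \right)} = 2 B^{2} \left(-3 + B\right)$ ($O{\left(B \right)} = B 2 B \left(-3 + B\right) = 2 B^{2} \left(-3 + B\right)$)
$o{\left(I,r \right)} = \frac{1}{r \left(-2 + r\right)}$
$-15 + o{\left(0,O{\left(1 \right)} \right)} \left(-25\right) = -15 + \frac{1}{2 \cdot 1^{2} \left(-3 + 1\right) \left(-2 + 2 \cdot 1^{2} \left(-3 + 1\right)\right)} \left(-25\right) = -15 + \frac{1}{2 \cdot 1 \left(-2\right) \left(-2 + 2 \cdot 1 \left(-2\right)\right)} \left(-25\right) = -15 + \frac{1}{\left(-4\right) \left(-2 - 4\right)} \left(-25\right) = -15 + - \frac{1}{4 \left(-6\right)} \left(-25\right) = -15 + \left(- \frac{1}{4}\right) \left(- \frac{1}{6}\right) \left(-25\right) = -15 + \frac{1}{24} \left(-25\right) = -15 - \frac{25}{24} = - \frac{385}{24}$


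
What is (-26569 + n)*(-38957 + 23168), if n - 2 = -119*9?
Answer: 436376382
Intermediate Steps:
n = -1069 (n = 2 - 119*9 = 2 - 1071 = -1069)
(-26569 + n)*(-38957 + 23168) = (-26569 - 1069)*(-38957 + 23168) = -27638*(-15789) = 436376382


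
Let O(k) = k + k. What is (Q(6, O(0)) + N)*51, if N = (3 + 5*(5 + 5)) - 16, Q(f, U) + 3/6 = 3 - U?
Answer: 4029/2 ≈ 2014.5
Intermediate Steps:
O(k) = 2*k
Q(f, U) = 5/2 - U (Q(f, U) = -1/2 + (3 - U) = 5/2 - U)
N = 37 (N = (3 + 5*10) - 16 = (3 + 50) - 16 = 53 - 16 = 37)
(Q(6, O(0)) + N)*51 = ((5/2 - 2*0) + 37)*51 = ((5/2 - 1*0) + 37)*51 = ((5/2 + 0) + 37)*51 = (5/2 + 37)*51 = (79/2)*51 = 4029/2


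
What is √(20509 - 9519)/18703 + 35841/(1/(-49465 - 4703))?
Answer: -1941435288 + √10990/18703 ≈ -1.9414e+9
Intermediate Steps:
√(20509 - 9519)/18703 + 35841/(1/(-49465 - 4703)) = √10990*(1/18703) + 35841/(1/(-54168)) = √10990/18703 + 35841/(-1/54168) = √10990/18703 + 35841*(-54168) = √10990/18703 - 1941435288 = -1941435288 + √10990/18703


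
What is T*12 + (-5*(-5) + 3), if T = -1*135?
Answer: -1592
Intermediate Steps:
T = -135
T*12 + (-5*(-5) + 3) = -135*12 + (-5*(-5) + 3) = -1620 + (25 + 3) = -1620 + 28 = -1592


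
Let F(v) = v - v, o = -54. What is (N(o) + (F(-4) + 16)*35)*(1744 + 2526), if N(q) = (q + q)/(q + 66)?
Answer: 2352770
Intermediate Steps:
F(v) = 0
N(q) = 2*q/(66 + q) (N(q) = (2*q)/(66 + q) = 2*q/(66 + q))
(N(o) + (F(-4) + 16)*35)*(1744 + 2526) = (2*(-54)/(66 - 54) + (0 + 16)*35)*(1744 + 2526) = (2*(-54)/12 + 16*35)*4270 = (2*(-54)*(1/12) + 560)*4270 = (-9 + 560)*4270 = 551*4270 = 2352770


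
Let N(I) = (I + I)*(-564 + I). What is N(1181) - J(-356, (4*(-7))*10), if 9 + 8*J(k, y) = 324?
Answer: 11658517/8 ≈ 1.4573e+6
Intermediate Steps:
J(k, y) = 315/8 (J(k, y) = -9/8 + (⅛)*324 = -9/8 + 81/2 = 315/8)
N(I) = 2*I*(-564 + I) (N(I) = (2*I)*(-564 + I) = 2*I*(-564 + I))
N(1181) - J(-356, (4*(-7))*10) = 2*1181*(-564 + 1181) - 1*315/8 = 2*1181*617 - 315/8 = 1457354 - 315/8 = 11658517/8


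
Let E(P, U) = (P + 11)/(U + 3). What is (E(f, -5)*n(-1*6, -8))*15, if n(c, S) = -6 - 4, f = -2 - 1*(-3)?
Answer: 900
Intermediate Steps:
f = 1 (f = -2 + 3 = 1)
n(c, S) = -10
E(P, U) = (11 + P)/(3 + U)
(E(f, -5)*n(-1*6, -8))*15 = (((11 + 1)/(3 - 5))*(-10))*15 = ((12/(-2))*(-10))*15 = (-½*12*(-10))*15 = -6*(-10)*15 = 60*15 = 900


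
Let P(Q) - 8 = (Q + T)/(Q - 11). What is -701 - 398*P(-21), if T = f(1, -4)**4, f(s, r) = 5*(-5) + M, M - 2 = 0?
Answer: 13905505/4 ≈ 3.4764e+6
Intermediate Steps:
M = 2 (M = 2 + 0 = 2)
f(s, r) = -23 (f(s, r) = 5*(-5) + 2 = -25 + 2 = -23)
T = 279841 (T = (-23)**4 = 279841)
P(Q) = 8 + (279841 + Q)/(-11 + Q) (P(Q) = 8 + (Q + 279841)/(Q - 11) = 8 + (279841 + Q)/(-11 + Q))
-701 - 398*P(-21) = -701 - 1194*(93251 + 3*(-21))/(-11 - 21) = -701 - 1194*(93251 - 63)/(-32) = -701 - 1194*(-1)*93188/32 = -701 - 398*(-69891/8) = -701 + 13908309/4 = 13905505/4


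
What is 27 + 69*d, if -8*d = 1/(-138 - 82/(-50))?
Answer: 738069/27272 ≈ 27.063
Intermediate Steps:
d = 25/27272 (d = -1/(8*(-138 - 82/(-50))) = -1/(8*(-138 - 82*(-1/50))) = -1/(8*(-138 + 41/25)) = -1/(8*(-3409/25)) = -1/8*(-25/3409) = 25/27272 ≈ 0.00091669)
27 + 69*d = 27 + 69*(25/27272) = 27 + 1725/27272 = 738069/27272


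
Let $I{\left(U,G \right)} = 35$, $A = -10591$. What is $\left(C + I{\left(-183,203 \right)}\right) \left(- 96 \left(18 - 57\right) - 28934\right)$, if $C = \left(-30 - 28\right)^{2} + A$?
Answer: $181166480$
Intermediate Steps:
$C = -7227$ ($C = \left(-30 - 28\right)^{2} - 10591 = \left(-58\right)^{2} - 10591 = 3364 - 10591 = -7227$)
$\left(C + I{\left(-183,203 \right)}\right) \left(- 96 \left(18 - 57\right) - 28934\right) = \left(-7227 + 35\right) \left(- 96 \left(18 - 57\right) - 28934\right) = - 7192 \left(\left(-96\right) \left(-39\right) - 28934\right) = - 7192 \left(3744 - 28934\right) = \left(-7192\right) \left(-25190\right) = 181166480$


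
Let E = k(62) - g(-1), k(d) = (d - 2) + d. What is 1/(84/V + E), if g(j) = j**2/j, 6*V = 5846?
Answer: 2923/359781 ≈ 0.0081244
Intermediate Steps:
k(d) = -2 + 2*d (k(d) = (-2 + d) + d = -2 + 2*d)
V = 2923/3 (V = (1/6)*5846 = 2923/3 ≈ 974.33)
g(j) = j
E = 123 (E = (-2 + 2*62) - 1*(-1) = (-2 + 124) + 1 = 122 + 1 = 123)
1/(84/V + E) = 1/(84/(2923/3) + 123) = 1/(84*(3/2923) + 123) = 1/(252/2923 + 123) = 1/(359781/2923) = 2923/359781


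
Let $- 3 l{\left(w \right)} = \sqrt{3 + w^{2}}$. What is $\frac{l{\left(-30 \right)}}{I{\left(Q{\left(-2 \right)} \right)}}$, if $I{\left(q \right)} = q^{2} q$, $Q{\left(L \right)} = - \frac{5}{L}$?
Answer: $- \frac{8 \sqrt{903}}{375} \approx -0.64107$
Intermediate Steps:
$l{\left(w \right)} = - \frac{\sqrt{3 + w^{2}}}{3}$
$I{\left(q \right)} = q^{3}$
$\frac{l{\left(-30 \right)}}{I{\left(Q{\left(-2 \right)} \right)}} = \frac{\left(- \frac{1}{3}\right) \sqrt{3 + \left(-30\right)^{2}}}{\left(- \frac{5}{-2}\right)^{3}} = \frac{\left(- \frac{1}{3}\right) \sqrt{3 + 900}}{\left(\left(-5\right) \left(- \frac{1}{2}\right)\right)^{3}} = \frac{\left(- \frac{1}{3}\right) \sqrt{903}}{\left(\frac{5}{2}\right)^{3}} = \frac{\left(- \frac{1}{3}\right) \sqrt{903}}{\frac{125}{8}} = - \frac{\sqrt{903}}{3} \cdot \frac{8}{125} = - \frac{8 \sqrt{903}}{375}$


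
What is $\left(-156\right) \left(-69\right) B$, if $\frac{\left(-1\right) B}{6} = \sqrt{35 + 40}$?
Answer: $- 322920 \sqrt{3} \approx -5.5931 \cdot 10^{5}$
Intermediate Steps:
$B = - 30 \sqrt{3}$ ($B = - 6 \sqrt{35 + 40} = - 6 \sqrt{75} = - 6 \cdot 5 \sqrt{3} = - 30 \sqrt{3} \approx -51.962$)
$\left(-156\right) \left(-69\right) B = \left(-156\right) \left(-69\right) \left(- 30 \sqrt{3}\right) = 10764 \left(- 30 \sqrt{3}\right) = - 322920 \sqrt{3}$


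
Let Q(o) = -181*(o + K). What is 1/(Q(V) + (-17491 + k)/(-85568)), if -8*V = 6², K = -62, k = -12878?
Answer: 448/5392511 ≈ 8.3078e-5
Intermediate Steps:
V = -9/2 (V = -⅛*6² = -⅛*36 = -9/2 ≈ -4.5000)
Q(o) = 11222 - 181*o (Q(o) = -181*(o - 62) = -181*(-62 + o) = 11222 - 181*o)
1/(Q(V) + (-17491 + k)/(-85568)) = 1/((11222 - 181*(-9/2)) + (-17491 - 12878)/(-85568)) = 1/((11222 + 1629/2) - 30369*(-1/85568)) = 1/(24073/2 + 159/448) = 1/(5392511/448) = 448/5392511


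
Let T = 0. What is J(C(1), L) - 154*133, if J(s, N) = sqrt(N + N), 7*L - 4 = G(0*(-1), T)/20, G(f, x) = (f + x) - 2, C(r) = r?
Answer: -20482 + sqrt(1365)/35 ≈ -20481.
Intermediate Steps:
G(f, x) = -2 + f + x
L = 39/70 (L = 4/7 + ((-2 + 0*(-1) + 0)/20)/7 = 4/7 + ((-2 + 0 + 0)*(1/20))/7 = 4/7 + (-2*1/20)/7 = 4/7 + (1/7)*(-1/10) = 4/7 - 1/70 = 39/70 ≈ 0.55714)
J(s, N) = sqrt(2)*sqrt(N) (J(s, N) = sqrt(2*N) = sqrt(2)*sqrt(N))
J(C(1), L) - 154*133 = sqrt(2)*sqrt(39/70) - 154*133 = sqrt(2)*(sqrt(2730)/70) - 20482 = sqrt(1365)/35 - 20482 = -20482 + sqrt(1365)/35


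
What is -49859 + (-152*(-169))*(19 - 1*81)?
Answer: -1642515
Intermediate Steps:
-49859 + (-152*(-169))*(19 - 1*81) = -49859 + 25688*(19 - 81) = -49859 + 25688*(-62) = -49859 - 1592656 = -1642515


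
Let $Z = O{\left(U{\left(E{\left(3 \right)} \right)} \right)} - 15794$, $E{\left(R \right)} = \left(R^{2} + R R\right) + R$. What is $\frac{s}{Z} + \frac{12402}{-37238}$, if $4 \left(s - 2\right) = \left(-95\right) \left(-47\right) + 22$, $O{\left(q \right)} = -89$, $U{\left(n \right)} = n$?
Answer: $- \frac{477654337}{1182902308} \approx -0.4038$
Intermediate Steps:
$E{\left(R \right)} = R + 2 R^{2}$ ($E{\left(R \right)} = \left(R^{2} + R^{2}\right) + R = 2 R^{2} + R = R + 2 R^{2}$)
$s = \frac{4495}{4}$ ($s = 2 + \frac{\left(-95\right) \left(-47\right) + 22}{4} = 2 + \frac{4465 + 22}{4} = 2 + \frac{1}{4} \cdot 4487 = 2 + \frac{4487}{4} = \frac{4495}{4} \approx 1123.8$)
$Z = -15883$ ($Z = -89 - 15794 = -15883$)
$\frac{s}{Z} + \frac{12402}{-37238} = \frac{4495}{4 \left(-15883\right)} + \frac{12402}{-37238} = \frac{4495}{4} \left(- \frac{1}{15883}\right) + 12402 \left(- \frac{1}{37238}\right) = - \frac{4495}{63532} - \frac{6201}{18619} = - \frac{477654337}{1182902308}$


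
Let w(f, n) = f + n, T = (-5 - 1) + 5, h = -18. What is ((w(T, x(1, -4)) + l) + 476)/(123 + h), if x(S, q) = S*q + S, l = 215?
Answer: 229/35 ≈ 6.5429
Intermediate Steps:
T = -1 (T = -6 + 5 = -1)
x(S, q) = S + S*q
((w(T, x(1, -4)) + l) + 476)/(123 + h) = (((-1 + 1*(1 - 4)) + 215) + 476)/(123 - 18) = (((-1 + 1*(-3)) + 215) + 476)/105 = (((-1 - 3) + 215) + 476)*(1/105) = ((-4 + 215) + 476)*(1/105) = (211 + 476)*(1/105) = 687*(1/105) = 229/35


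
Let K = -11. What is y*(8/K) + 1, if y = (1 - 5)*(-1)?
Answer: -21/11 ≈ -1.9091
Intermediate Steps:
y = 4 (y = -4*(-1) = 4)
y*(8/K) + 1 = 4*(8/(-11)) + 1 = 4*(8*(-1/11)) + 1 = 4*(-8/11) + 1 = -32/11 + 1 = -21/11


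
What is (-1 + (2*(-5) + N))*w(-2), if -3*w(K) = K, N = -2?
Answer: -26/3 ≈ -8.6667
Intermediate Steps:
w(K) = -K/3
(-1 + (2*(-5) + N))*w(-2) = (-1 + (2*(-5) - 2))*(-⅓*(-2)) = (-1 + (-10 - 2))*(⅔) = (-1 - 12)*(⅔) = -13*⅔ = -26/3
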